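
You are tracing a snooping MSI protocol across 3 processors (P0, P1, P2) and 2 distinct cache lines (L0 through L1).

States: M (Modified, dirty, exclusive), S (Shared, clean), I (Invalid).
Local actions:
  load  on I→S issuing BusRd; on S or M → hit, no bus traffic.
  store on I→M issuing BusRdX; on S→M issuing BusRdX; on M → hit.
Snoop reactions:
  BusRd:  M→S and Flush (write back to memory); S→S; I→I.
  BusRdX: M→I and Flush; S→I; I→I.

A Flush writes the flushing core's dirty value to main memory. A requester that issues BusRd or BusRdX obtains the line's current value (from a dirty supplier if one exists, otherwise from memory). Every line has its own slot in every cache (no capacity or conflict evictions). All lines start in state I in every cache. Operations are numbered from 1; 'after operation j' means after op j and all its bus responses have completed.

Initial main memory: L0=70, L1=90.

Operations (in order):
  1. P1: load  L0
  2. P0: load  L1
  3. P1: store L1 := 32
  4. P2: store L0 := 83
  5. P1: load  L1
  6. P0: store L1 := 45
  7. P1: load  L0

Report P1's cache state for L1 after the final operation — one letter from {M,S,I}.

state = I

1. P1: load  L0  bus=[BusRd]  L0: P0=I P1=S P2=I  mem[L0]=70
2. P0: load  L1  bus=[BusRd]  L1: P0=S P1=I P2=I  mem[L1]=90
3. P1: store L1 := 32  bus=[BusRdX]  L1: P0=I P1=M P2=I  mem[L1]=90
4. P2: store L0 := 83  bus=[BusRdX]  L0: P0=I P1=I P2=M  mem[L0]=70
5. P1: load  L1  bus=[-]  L1: P0=I P1=M P2=I  mem[L1]=90
6. P0: store L1 := 45  bus=[BusRdX,Flush]  L1: P0=M P1=I P2=I  mem[L1]=32
7. P1: load  L0  bus=[BusRd,Flush]  L0: P0=I P1=S P2=S  mem[L0]=83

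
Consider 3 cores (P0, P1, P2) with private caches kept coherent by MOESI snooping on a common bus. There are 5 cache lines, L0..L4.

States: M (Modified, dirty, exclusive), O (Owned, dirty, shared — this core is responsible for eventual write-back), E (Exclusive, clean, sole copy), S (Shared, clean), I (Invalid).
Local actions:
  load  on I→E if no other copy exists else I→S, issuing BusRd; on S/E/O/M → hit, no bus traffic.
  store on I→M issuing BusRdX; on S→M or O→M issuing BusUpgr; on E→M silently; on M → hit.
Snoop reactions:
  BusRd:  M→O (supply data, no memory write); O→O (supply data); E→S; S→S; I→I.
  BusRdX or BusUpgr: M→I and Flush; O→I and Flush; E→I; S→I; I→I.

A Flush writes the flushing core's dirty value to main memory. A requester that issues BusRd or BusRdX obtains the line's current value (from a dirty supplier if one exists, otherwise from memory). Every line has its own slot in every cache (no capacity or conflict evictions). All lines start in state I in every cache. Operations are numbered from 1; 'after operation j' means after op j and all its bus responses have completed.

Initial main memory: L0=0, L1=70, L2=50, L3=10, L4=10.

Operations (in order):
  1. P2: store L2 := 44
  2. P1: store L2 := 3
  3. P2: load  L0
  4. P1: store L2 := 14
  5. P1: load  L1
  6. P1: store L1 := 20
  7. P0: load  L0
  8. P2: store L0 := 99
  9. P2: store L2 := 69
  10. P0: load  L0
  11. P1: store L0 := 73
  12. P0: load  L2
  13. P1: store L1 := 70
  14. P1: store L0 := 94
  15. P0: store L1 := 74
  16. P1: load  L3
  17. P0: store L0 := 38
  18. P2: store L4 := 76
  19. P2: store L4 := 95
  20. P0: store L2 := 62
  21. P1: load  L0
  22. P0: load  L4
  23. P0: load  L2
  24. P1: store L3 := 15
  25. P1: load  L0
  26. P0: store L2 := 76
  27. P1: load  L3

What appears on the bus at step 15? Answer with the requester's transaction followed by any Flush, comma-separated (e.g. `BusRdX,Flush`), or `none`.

  op1 P2: store L2 := 44 → I/I/M on L2; bus BusRdX; mem=50
  op2 P1: store L2 := 3 → I/M/I on L2; bus BusRdX Flush; mem=44
  op3 P2: load  L0 → I/I/E on L0; bus BusRd; mem=0
  op4 P1: store L2 := 14 → I/M/I on L2; bus (none); mem=44
  op5 P1: load  L1 → I/E/I on L1; bus BusRd; mem=70
  op6 P1: store L1 := 20 → I/M/I on L1; bus (none); mem=70
  op7 P0: load  L0 → S/I/S on L0; bus BusRd; mem=0
  op8 P2: store L0 := 99 → I/I/M on L0; bus BusUpgr; mem=0
  op9 P2: store L2 := 69 → I/I/M on L2; bus BusRdX Flush; mem=14
  op10 P0: load  L0 → S/I/O on L0; bus BusRd; mem=0
  op11 P1: store L0 := 73 → I/M/I on L0; bus BusRdX Flush; mem=99
  op12 P0: load  L2 → S/I/O on L2; bus BusRd; mem=14
  op13 P1: store L1 := 70 → I/M/I on L1; bus (none); mem=70
  op14 P1: store L0 := 94 → I/M/I on L0; bus (none); mem=99
  op15 P0: store L1 := 74 → M/I/I on L1; bus BusRdX Flush; mem=70
  op16 P1: load  L3 → I/E/I on L3; bus BusRd; mem=10
  op17 P0: store L0 := 38 → M/I/I on L0; bus BusRdX Flush; mem=94
  op18 P2: store L4 := 76 → I/I/M on L4; bus BusRdX; mem=10
  op19 P2: store L4 := 95 → I/I/M on L4; bus (none); mem=10
  op20 P0: store L2 := 62 → M/I/I on L2; bus BusUpgr Flush; mem=69
  op21 P1: load  L0 → O/S/I on L0; bus BusRd; mem=94
  op22 P0: load  L4 → S/I/O on L4; bus BusRd; mem=10
  op23 P0: load  L2 → M/I/I on L2; bus (none); mem=69
  op24 P1: store L3 := 15 → I/M/I on L3; bus (none); mem=10
  op25 P1: load  L0 → O/S/I on L0; bus (none); mem=94
  op26 P0: store L2 := 76 → M/I/I on L2; bus (none); mem=69
  op27 P1: load  L3 → I/M/I on L3; bus (none); mem=10

bus = BusRdX,Flush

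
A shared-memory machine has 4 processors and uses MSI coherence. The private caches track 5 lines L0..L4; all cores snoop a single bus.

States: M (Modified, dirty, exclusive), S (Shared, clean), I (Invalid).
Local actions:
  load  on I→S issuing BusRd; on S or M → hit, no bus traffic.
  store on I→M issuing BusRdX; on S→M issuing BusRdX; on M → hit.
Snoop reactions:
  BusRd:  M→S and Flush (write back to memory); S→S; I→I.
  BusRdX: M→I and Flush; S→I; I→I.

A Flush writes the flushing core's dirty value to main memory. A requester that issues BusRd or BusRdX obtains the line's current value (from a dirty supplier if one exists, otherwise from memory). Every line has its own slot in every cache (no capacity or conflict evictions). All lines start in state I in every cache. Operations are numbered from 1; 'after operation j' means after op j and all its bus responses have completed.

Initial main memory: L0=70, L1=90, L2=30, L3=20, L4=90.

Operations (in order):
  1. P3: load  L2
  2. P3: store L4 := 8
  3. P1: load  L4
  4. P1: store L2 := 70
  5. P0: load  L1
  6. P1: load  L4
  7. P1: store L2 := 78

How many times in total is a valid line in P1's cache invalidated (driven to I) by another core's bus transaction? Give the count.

invalidations = 0

1. P3: load  L2  bus=[BusRd]  L2: P0=I P1=I P2=I P3=S  mem[L2]=30
2. P3: store L4 := 8  bus=[BusRdX]  L4: P0=I P1=I P2=I P3=M  mem[L4]=90
3. P1: load  L4  bus=[BusRd,Flush]  L4: P0=I P1=S P2=I P3=S  mem[L4]=8
4. P1: store L2 := 70  bus=[BusRdX]  L2: P0=I P1=M P2=I P3=I  mem[L2]=30
5. P0: load  L1  bus=[BusRd]  L1: P0=S P1=I P2=I P3=I  mem[L1]=90
6. P1: load  L4  bus=[-]  L4: P0=I P1=S P2=I P3=S  mem[L4]=8
7. P1: store L2 := 78  bus=[-]  L2: P0=I P1=M P2=I P3=I  mem[L2]=30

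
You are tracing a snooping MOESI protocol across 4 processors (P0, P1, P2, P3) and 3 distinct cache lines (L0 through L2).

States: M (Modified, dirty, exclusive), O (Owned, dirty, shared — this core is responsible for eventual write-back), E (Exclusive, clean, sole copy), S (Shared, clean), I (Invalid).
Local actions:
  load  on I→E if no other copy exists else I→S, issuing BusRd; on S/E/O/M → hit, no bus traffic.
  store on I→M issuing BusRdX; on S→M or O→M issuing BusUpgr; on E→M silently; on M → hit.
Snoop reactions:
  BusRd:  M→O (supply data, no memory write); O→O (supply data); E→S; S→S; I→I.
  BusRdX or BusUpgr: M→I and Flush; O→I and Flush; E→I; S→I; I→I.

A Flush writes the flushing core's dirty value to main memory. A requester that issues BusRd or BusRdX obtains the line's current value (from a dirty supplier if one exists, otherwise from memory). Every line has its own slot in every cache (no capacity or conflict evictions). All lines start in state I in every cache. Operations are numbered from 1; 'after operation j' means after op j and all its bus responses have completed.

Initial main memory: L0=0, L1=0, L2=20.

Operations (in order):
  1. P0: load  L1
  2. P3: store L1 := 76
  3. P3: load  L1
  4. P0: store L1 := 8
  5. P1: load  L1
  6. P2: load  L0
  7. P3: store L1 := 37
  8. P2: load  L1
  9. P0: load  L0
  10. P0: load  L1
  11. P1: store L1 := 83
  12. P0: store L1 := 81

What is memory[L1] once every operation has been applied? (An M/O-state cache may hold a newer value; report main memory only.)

memory[L1] = 83

  op1 P0: load  L1 → E/I/I/I on L1; bus BusRd; mem=0
  op2 P3: store L1 := 76 → I/I/I/M on L1; bus BusRdX; mem=0
  op3 P3: load  L1 → I/I/I/M on L1; bus (none); mem=0
  op4 P0: store L1 := 8 → M/I/I/I on L1; bus BusRdX Flush; mem=76
  op5 P1: load  L1 → O/S/I/I on L1; bus BusRd; mem=76
  op6 P2: load  L0 → I/I/E/I on L0; bus BusRd; mem=0
  op7 P3: store L1 := 37 → I/I/I/M on L1; bus BusRdX Flush; mem=8
  op8 P2: load  L1 → I/I/S/O on L1; bus BusRd; mem=8
  op9 P0: load  L0 → S/I/S/I on L0; bus BusRd; mem=0
  op10 P0: load  L1 → S/I/S/O on L1; bus BusRd; mem=8
  op11 P1: store L1 := 83 → I/M/I/I on L1; bus BusRdX Flush; mem=37
  op12 P0: store L1 := 81 → M/I/I/I on L1; bus BusRdX Flush; mem=83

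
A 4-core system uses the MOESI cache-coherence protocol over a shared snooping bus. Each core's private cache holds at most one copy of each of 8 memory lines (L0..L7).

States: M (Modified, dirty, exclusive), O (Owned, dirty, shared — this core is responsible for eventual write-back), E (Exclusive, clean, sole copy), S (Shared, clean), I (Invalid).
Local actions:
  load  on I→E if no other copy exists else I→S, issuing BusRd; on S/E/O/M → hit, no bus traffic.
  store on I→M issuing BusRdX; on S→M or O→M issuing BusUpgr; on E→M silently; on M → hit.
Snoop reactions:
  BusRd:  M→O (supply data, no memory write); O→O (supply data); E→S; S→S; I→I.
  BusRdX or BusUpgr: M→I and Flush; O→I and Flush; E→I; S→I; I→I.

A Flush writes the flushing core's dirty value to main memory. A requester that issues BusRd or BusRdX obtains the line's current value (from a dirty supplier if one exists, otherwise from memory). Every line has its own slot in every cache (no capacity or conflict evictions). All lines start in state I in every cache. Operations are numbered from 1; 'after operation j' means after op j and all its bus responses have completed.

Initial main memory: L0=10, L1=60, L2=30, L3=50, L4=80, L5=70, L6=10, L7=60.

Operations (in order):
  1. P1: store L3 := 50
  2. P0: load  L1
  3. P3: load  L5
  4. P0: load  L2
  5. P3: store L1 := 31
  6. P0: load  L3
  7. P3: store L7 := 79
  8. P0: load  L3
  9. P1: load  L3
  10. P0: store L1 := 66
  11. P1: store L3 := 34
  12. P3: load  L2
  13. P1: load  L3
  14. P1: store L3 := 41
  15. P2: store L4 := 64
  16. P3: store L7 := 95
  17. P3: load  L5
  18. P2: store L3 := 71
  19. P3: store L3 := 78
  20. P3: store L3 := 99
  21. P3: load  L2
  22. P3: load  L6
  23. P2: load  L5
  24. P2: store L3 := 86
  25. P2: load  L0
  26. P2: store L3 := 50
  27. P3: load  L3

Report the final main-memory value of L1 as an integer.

step 1: P1: store L3 := 50  ⟶  IMII  (L3)  txn=BusRdX  M[L3]=50
step 2: P0: load  L1  ⟶  EIII  (L1)  txn=BusRd  M[L1]=60
step 3: P3: load  L5  ⟶  IIIE  (L5)  txn=BusRd  M[L5]=70
step 4: P0: load  L2  ⟶  EIII  (L2)  txn=BusRd  M[L2]=30
step 5: P3: store L1 := 31  ⟶  IIIM  (L1)  txn=BusRdX  M[L1]=60
step 6: P0: load  L3  ⟶  SOII  (L3)  txn=BusRd  M[L3]=50
step 7: P3: store L7 := 79  ⟶  IIIM  (L7)  txn=BusRdX  M[L7]=60
step 8: P0: load  L3  ⟶  SOII  (L3)  txn=∅  M[L3]=50
step 9: P1: load  L3  ⟶  SOII  (L3)  txn=∅  M[L3]=50
step 10: P0: store L1 := 66  ⟶  MIII  (L1)  txn=BusRdX+Flush  M[L1]=31
step 11: P1: store L3 := 34  ⟶  IMII  (L3)  txn=BusUpgr  M[L3]=50
step 12: P3: load  L2  ⟶  SIIS  (L2)  txn=BusRd  M[L2]=30
step 13: P1: load  L3  ⟶  IMII  (L3)  txn=∅  M[L3]=50
step 14: P1: store L3 := 41  ⟶  IMII  (L3)  txn=∅  M[L3]=50
step 15: P2: store L4 := 64  ⟶  IIMI  (L4)  txn=BusRdX  M[L4]=80
step 16: P3: store L7 := 95  ⟶  IIIM  (L7)  txn=∅  M[L7]=60
step 17: P3: load  L5  ⟶  IIIE  (L5)  txn=∅  M[L5]=70
step 18: P2: store L3 := 71  ⟶  IIMI  (L3)  txn=BusRdX+Flush  M[L3]=41
step 19: P3: store L3 := 78  ⟶  IIIM  (L3)  txn=BusRdX+Flush  M[L3]=71
step 20: P3: store L3 := 99  ⟶  IIIM  (L3)  txn=∅  M[L3]=71
step 21: P3: load  L2  ⟶  SIIS  (L2)  txn=∅  M[L2]=30
step 22: P3: load  L6  ⟶  IIIE  (L6)  txn=BusRd  M[L6]=10
step 23: P2: load  L5  ⟶  IISS  (L5)  txn=BusRd  M[L5]=70
step 24: P2: store L3 := 86  ⟶  IIMI  (L3)  txn=BusRdX+Flush  M[L3]=99
step 25: P2: load  L0  ⟶  IIEI  (L0)  txn=BusRd  M[L0]=10
step 26: P2: store L3 := 50  ⟶  IIMI  (L3)  txn=∅  M[L3]=99
step 27: P3: load  L3  ⟶  IIOS  (L3)  txn=BusRd  M[L3]=99

memory[L1] = 31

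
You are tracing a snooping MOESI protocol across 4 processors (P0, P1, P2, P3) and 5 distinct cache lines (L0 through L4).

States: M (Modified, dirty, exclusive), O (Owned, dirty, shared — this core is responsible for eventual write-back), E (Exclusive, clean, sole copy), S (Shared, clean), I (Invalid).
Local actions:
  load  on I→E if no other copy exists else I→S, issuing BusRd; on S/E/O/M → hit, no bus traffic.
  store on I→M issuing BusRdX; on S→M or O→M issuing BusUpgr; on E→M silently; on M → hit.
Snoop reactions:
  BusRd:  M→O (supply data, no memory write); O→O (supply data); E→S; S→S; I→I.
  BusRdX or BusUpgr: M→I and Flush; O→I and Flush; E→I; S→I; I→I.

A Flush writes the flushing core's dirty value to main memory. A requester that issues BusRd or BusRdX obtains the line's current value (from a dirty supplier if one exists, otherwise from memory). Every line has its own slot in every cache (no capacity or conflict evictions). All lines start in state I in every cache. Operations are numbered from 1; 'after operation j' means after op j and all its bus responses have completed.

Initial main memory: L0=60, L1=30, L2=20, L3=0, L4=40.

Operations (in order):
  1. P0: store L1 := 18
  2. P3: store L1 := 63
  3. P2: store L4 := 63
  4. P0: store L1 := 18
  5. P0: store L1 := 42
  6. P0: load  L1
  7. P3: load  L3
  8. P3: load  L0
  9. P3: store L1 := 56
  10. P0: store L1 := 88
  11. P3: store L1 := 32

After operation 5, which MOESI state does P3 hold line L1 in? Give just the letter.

[1] P0: store L1 := 18 | P0:M(18), P1:I, P2:I, P3:I | bus: BusRdX
[2] P3: store L1 := 63 | P0:I, P1:I, P2:I, P3:M(63) | bus: BusRdX,Flush
[3] P2: store L4 := 63 | P0:I, P1:I, P2:M(63), P3:I | bus: BusRdX
[4] P0: store L1 := 18 | P0:M(18), P1:I, P2:I, P3:I | bus: BusRdX,Flush
[5] P0: store L1 := 42 | P0:M(42), P1:I, P2:I, P3:I | bus: none
[6] P0: load  L1 | P0:M(42), P1:I, P2:I, P3:I | bus: none
[7] P3: load  L3 | P0:I, P1:I, P2:I, P3:E(0) | bus: BusRd
[8] P3: load  L0 | P0:I, P1:I, P2:I, P3:E(60) | bus: BusRd
[9] P3: store L1 := 56 | P0:I, P1:I, P2:I, P3:M(56) | bus: BusRdX,Flush
[10] P0: store L1 := 88 | P0:M(88), P1:I, P2:I, P3:I | bus: BusRdX,Flush
[11] P3: store L1 := 32 | P0:I, P1:I, P2:I, P3:M(32) | bus: BusRdX,Flush

state = I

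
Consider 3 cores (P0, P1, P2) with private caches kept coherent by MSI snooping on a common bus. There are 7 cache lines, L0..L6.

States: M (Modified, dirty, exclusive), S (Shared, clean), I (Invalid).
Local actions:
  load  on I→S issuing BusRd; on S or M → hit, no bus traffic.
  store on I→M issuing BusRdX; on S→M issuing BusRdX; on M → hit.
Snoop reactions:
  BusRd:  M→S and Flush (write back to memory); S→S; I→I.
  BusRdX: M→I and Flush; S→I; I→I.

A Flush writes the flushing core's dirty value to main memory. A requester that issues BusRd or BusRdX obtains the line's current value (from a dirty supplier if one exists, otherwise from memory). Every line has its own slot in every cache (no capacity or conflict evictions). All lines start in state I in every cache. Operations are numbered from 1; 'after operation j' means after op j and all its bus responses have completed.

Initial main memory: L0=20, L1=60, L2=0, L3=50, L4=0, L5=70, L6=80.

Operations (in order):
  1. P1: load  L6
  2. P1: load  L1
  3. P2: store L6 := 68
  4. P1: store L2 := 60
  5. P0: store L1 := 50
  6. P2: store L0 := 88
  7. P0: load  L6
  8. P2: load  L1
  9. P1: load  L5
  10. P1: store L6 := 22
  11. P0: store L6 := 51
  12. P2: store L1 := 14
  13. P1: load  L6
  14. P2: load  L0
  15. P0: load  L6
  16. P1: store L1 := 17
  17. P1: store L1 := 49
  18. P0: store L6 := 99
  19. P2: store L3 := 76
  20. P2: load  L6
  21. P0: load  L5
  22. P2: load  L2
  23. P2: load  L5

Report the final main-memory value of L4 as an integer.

1. P1: load  L6  bus=[BusRd]  L6: P0=I P1=S P2=I  mem[L6]=80
2. P1: load  L1  bus=[BusRd]  L1: P0=I P1=S P2=I  mem[L1]=60
3. P2: store L6 := 68  bus=[BusRdX]  L6: P0=I P1=I P2=M  mem[L6]=80
4. P1: store L2 := 60  bus=[BusRdX]  L2: P0=I P1=M P2=I  mem[L2]=0
5. P0: store L1 := 50  bus=[BusRdX]  L1: P0=M P1=I P2=I  mem[L1]=60
6. P2: store L0 := 88  bus=[BusRdX]  L0: P0=I P1=I P2=M  mem[L0]=20
7. P0: load  L6  bus=[BusRd,Flush]  L6: P0=S P1=I P2=S  mem[L6]=68
8. P2: load  L1  bus=[BusRd,Flush]  L1: P0=S P1=I P2=S  mem[L1]=50
9. P1: load  L5  bus=[BusRd]  L5: P0=I P1=S P2=I  mem[L5]=70
10. P1: store L6 := 22  bus=[BusRdX]  L6: P0=I P1=M P2=I  mem[L6]=68
11. P0: store L6 := 51  bus=[BusRdX,Flush]  L6: P0=M P1=I P2=I  mem[L6]=22
12. P2: store L1 := 14  bus=[BusRdX]  L1: P0=I P1=I P2=M  mem[L1]=50
13. P1: load  L6  bus=[BusRd,Flush]  L6: P0=S P1=S P2=I  mem[L6]=51
14. P2: load  L0  bus=[-]  L0: P0=I P1=I P2=M  mem[L0]=20
15. P0: load  L6  bus=[-]  L6: P0=S P1=S P2=I  mem[L6]=51
16. P1: store L1 := 17  bus=[BusRdX,Flush]  L1: P0=I P1=M P2=I  mem[L1]=14
17. P1: store L1 := 49  bus=[-]  L1: P0=I P1=M P2=I  mem[L1]=14
18. P0: store L6 := 99  bus=[BusRdX]  L6: P0=M P1=I P2=I  mem[L6]=51
19. P2: store L3 := 76  bus=[BusRdX]  L3: P0=I P1=I P2=M  mem[L3]=50
20. P2: load  L6  bus=[BusRd,Flush]  L6: P0=S P1=I P2=S  mem[L6]=99
21. P0: load  L5  bus=[BusRd]  L5: P0=S P1=S P2=I  mem[L5]=70
22. P2: load  L2  bus=[BusRd,Flush]  L2: P0=I P1=S P2=S  mem[L2]=60
23. P2: load  L5  bus=[BusRd]  L5: P0=S P1=S P2=S  mem[L5]=70

memory[L4] = 0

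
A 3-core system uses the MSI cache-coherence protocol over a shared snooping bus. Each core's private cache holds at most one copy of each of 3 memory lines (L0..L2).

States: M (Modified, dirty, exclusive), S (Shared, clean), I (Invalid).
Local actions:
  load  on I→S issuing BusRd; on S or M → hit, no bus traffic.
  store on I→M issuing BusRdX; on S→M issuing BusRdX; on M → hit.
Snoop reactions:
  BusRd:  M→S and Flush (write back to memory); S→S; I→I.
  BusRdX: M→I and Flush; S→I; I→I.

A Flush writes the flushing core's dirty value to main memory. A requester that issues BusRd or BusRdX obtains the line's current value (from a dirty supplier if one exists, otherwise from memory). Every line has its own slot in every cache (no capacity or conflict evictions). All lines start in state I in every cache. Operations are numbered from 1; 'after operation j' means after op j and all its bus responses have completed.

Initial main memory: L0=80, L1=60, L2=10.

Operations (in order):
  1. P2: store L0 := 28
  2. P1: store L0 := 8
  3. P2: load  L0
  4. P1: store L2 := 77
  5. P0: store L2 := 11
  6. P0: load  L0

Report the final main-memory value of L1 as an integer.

memory[L1] = 60

step 1: P2: store L0 := 28  ⟶  IIM  (L0)  txn=BusRdX  M[L0]=80
step 2: P1: store L0 := 8  ⟶  IMI  (L0)  txn=BusRdX+Flush  M[L0]=28
step 3: P2: load  L0  ⟶  ISS  (L0)  txn=BusRd+Flush  M[L0]=8
step 4: P1: store L2 := 77  ⟶  IMI  (L2)  txn=BusRdX  M[L2]=10
step 5: P0: store L2 := 11  ⟶  MII  (L2)  txn=BusRdX+Flush  M[L2]=77
step 6: P0: load  L0  ⟶  SSS  (L0)  txn=BusRd  M[L0]=8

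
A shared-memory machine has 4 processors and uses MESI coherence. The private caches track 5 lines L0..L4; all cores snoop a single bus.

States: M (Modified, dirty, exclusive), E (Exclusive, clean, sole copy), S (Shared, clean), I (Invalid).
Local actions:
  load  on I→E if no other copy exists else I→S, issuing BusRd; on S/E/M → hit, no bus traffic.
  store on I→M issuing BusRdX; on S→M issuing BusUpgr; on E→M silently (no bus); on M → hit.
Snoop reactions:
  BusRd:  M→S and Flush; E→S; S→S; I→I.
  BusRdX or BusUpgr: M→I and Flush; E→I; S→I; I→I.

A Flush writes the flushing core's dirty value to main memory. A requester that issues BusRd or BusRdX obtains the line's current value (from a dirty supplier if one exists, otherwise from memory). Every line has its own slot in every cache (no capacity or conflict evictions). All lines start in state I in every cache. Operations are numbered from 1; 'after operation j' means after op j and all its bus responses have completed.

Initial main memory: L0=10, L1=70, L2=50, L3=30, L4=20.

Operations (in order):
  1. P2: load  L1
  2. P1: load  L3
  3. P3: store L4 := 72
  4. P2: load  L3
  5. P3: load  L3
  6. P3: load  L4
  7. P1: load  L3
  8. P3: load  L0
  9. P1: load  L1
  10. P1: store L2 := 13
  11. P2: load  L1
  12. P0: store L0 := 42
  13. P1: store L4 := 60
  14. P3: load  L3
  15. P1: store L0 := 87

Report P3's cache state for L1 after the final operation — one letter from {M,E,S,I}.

state = I

step 1: P2: load  L1  ⟶  IIEI  (L1)  txn=BusRd  M[L1]=70
step 2: P1: load  L3  ⟶  IEII  (L3)  txn=BusRd  M[L3]=30
step 3: P3: store L4 := 72  ⟶  IIIM  (L4)  txn=BusRdX  M[L4]=20
step 4: P2: load  L3  ⟶  ISSI  (L3)  txn=BusRd  M[L3]=30
step 5: P3: load  L3  ⟶  ISSS  (L3)  txn=BusRd  M[L3]=30
step 6: P3: load  L4  ⟶  IIIM  (L4)  txn=∅  M[L4]=20
step 7: P1: load  L3  ⟶  ISSS  (L3)  txn=∅  M[L3]=30
step 8: P3: load  L0  ⟶  IIIE  (L0)  txn=BusRd  M[L0]=10
step 9: P1: load  L1  ⟶  ISSI  (L1)  txn=BusRd  M[L1]=70
step 10: P1: store L2 := 13  ⟶  IMII  (L2)  txn=BusRdX  M[L2]=50
step 11: P2: load  L1  ⟶  ISSI  (L1)  txn=∅  M[L1]=70
step 12: P0: store L0 := 42  ⟶  MIII  (L0)  txn=BusRdX  M[L0]=10
step 13: P1: store L4 := 60  ⟶  IMII  (L4)  txn=BusRdX+Flush  M[L4]=72
step 14: P3: load  L3  ⟶  ISSS  (L3)  txn=∅  M[L3]=30
step 15: P1: store L0 := 87  ⟶  IMII  (L0)  txn=BusRdX+Flush  M[L0]=42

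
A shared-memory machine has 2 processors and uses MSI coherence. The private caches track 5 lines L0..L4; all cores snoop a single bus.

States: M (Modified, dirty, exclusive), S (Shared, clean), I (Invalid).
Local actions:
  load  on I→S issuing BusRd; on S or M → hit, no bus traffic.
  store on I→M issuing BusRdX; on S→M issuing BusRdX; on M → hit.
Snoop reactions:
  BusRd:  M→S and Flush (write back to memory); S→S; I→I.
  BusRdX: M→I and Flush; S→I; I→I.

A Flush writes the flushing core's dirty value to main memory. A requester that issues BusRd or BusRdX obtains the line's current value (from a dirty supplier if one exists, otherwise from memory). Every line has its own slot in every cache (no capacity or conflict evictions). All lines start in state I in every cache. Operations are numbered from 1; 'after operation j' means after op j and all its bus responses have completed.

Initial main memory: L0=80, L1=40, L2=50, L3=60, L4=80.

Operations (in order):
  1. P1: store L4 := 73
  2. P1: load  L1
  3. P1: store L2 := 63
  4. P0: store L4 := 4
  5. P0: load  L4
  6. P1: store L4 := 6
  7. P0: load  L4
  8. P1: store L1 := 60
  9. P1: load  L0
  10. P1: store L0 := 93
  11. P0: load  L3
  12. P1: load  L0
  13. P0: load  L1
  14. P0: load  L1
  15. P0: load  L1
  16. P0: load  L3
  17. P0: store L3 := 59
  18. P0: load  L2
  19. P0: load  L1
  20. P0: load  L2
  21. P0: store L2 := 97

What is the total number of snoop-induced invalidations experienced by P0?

  op1 P1: store L4 := 73 → I/M on L4; bus BusRdX; mem=80
  op2 P1: load  L1 → I/S on L1; bus BusRd; mem=40
  op3 P1: store L2 := 63 → I/M on L2; bus BusRdX; mem=50
  op4 P0: store L4 := 4 → M/I on L4; bus BusRdX Flush; mem=73
  op5 P0: load  L4 → M/I on L4; bus (none); mem=73
  op6 P1: store L4 := 6 → I/M on L4; bus BusRdX Flush; mem=4
  op7 P0: load  L4 → S/S on L4; bus BusRd Flush; mem=6
  op8 P1: store L1 := 60 → I/M on L1; bus BusRdX; mem=40
  op9 P1: load  L0 → I/S on L0; bus BusRd; mem=80
  op10 P1: store L0 := 93 → I/M on L0; bus BusRdX; mem=80
  op11 P0: load  L3 → S/I on L3; bus BusRd; mem=60
  op12 P1: load  L0 → I/M on L0; bus (none); mem=80
  op13 P0: load  L1 → S/S on L1; bus BusRd Flush; mem=60
  op14 P0: load  L1 → S/S on L1; bus (none); mem=60
  op15 P0: load  L1 → S/S on L1; bus (none); mem=60
  op16 P0: load  L3 → S/I on L3; bus (none); mem=60
  op17 P0: store L3 := 59 → M/I on L3; bus BusRdX; mem=60
  op18 P0: load  L2 → S/S on L2; bus BusRd Flush; mem=63
  op19 P0: load  L1 → S/S on L1; bus (none); mem=60
  op20 P0: load  L2 → S/S on L2; bus (none); mem=63
  op21 P0: store L2 := 97 → M/I on L2; bus BusRdX; mem=63

invalidations = 1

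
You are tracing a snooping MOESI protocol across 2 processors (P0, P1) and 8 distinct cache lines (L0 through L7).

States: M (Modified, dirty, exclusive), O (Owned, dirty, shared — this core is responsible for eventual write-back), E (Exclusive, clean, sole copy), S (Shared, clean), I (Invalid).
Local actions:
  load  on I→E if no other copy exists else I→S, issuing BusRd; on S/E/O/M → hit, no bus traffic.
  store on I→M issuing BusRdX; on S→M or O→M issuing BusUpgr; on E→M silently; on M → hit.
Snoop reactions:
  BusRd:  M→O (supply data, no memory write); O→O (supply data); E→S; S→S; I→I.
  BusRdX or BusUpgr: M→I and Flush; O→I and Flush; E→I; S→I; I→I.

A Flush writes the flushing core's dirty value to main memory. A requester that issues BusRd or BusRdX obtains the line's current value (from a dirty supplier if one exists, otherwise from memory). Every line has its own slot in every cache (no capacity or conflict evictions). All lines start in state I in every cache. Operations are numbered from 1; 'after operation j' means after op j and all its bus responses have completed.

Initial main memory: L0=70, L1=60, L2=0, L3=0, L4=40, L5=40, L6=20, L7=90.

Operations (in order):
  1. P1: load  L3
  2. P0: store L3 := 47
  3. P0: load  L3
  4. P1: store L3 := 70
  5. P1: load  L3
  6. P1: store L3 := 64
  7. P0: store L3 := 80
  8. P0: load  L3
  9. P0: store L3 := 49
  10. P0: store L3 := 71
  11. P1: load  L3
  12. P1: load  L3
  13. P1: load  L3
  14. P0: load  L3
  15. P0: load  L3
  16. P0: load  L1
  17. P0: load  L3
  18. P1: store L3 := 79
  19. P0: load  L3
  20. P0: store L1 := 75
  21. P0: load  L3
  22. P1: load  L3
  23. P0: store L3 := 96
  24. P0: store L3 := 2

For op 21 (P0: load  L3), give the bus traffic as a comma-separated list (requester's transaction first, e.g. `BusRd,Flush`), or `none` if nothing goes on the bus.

1. P1: load  L3  bus=[BusRd]  L3: P0=I P1=E  mem[L3]=0
2. P0: store L3 := 47  bus=[BusRdX]  L3: P0=M P1=I  mem[L3]=0
3. P0: load  L3  bus=[-]  L3: P0=M P1=I  mem[L3]=0
4. P1: store L3 := 70  bus=[BusRdX,Flush]  L3: P0=I P1=M  mem[L3]=47
5. P1: load  L3  bus=[-]  L3: P0=I P1=M  mem[L3]=47
6. P1: store L3 := 64  bus=[-]  L3: P0=I P1=M  mem[L3]=47
7. P0: store L3 := 80  bus=[BusRdX,Flush]  L3: P0=M P1=I  mem[L3]=64
8. P0: load  L3  bus=[-]  L3: P0=M P1=I  mem[L3]=64
9. P0: store L3 := 49  bus=[-]  L3: P0=M P1=I  mem[L3]=64
10. P0: store L3 := 71  bus=[-]  L3: P0=M P1=I  mem[L3]=64
11. P1: load  L3  bus=[BusRd]  L3: P0=O P1=S  mem[L3]=64
12. P1: load  L3  bus=[-]  L3: P0=O P1=S  mem[L3]=64
13. P1: load  L3  bus=[-]  L3: P0=O P1=S  mem[L3]=64
14. P0: load  L3  bus=[-]  L3: P0=O P1=S  mem[L3]=64
15. P0: load  L3  bus=[-]  L3: P0=O P1=S  mem[L3]=64
16. P0: load  L1  bus=[BusRd]  L1: P0=E P1=I  mem[L1]=60
17. P0: load  L3  bus=[-]  L3: P0=O P1=S  mem[L3]=64
18. P1: store L3 := 79  bus=[BusUpgr,Flush]  L3: P0=I P1=M  mem[L3]=71
19. P0: load  L3  bus=[BusRd]  L3: P0=S P1=O  mem[L3]=71
20. P0: store L1 := 75  bus=[-]  L1: P0=M P1=I  mem[L1]=60
21. P0: load  L3  bus=[-]  L3: P0=S P1=O  mem[L3]=71
22. P1: load  L3  bus=[-]  L3: P0=S P1=O  mem[L3]=71
23. P0: store L3 := 96  bus=[BusUpgr,Flush]  L3: P0=M P1=I  mem[L3]=79
24. P0: store L3 := 2  bus=[-]  L3: P0=M P1=I  mem[L3]=79

bus = none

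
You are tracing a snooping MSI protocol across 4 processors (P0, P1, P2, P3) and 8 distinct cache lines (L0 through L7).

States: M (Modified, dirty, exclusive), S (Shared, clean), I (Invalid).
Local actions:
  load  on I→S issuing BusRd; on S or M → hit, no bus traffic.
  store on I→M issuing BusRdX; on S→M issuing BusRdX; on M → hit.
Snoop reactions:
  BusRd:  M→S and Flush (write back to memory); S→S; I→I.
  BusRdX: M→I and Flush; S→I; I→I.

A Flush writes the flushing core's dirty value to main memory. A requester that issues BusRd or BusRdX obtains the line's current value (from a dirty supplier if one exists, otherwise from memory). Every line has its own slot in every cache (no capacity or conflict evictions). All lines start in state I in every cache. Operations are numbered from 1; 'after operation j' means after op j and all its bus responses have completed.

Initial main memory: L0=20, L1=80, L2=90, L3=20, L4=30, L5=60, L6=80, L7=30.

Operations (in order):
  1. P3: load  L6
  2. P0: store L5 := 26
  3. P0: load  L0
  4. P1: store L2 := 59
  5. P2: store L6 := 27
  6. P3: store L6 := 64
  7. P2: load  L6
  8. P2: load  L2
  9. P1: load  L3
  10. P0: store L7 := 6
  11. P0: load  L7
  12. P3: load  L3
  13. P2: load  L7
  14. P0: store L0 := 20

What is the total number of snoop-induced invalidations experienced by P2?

[1] P3: load  L6 | P0:I, P1:I, P2:I, P3:S(80) | bus: BusRd
[2] P0: store L5 := 26 | P0:M(26), P1:I, P2:I, P3:I | bus: BusRdX
[3] P0: load  L0 | P0:S(20), P1:I, P2:I, P3:I | bus: BusRd
[4] P1: store L2 := 59 | P0:I, P1:M(59), P2:I, P3:I | bus: BusRdX
[5] P2: store L6 := 27 | P0:I, P1:I, P2:M(27), P3:I | bus: BusRdX
[6] P3: store L6 := 64 | P0:I, P1:I, P2:I, P3:M(64) | bus: BusRdX,Flush
[7] P2: load  L6 | P0:I, P1:I, P2:S(64), P3:S(64) | bus: BusRd,Flush
[8] P2: load  L2 | P0:I, P1:S(59), P2:S(59), P3:I | bus: BusRd,Flush
[9] P1: load  L3 | P0:I, P1:S(20), P2:I, P3:I | bus: BusRd
[10] P0: store L7 := 6 | P0:M(6), P1:I, P2:I, P3:I | bus: BusRdX
[11] P0: load  L7 | P0:M(6), P1:I, P2:I, P3:I | bus: none
[12] P3: load  L3 | P0:I, P1:S(20), P2:I, P3:S(20) | bus: BusRd
[13] P2: load  L7 | P0:S(6), P1:I, P2:S(6), P3:I | bus: BusRd,Flush
[14] P0: store L0 := 20 | P0:M(20), P1:I, P2:I, P3:I | bus: BusRdX

invalidations = 1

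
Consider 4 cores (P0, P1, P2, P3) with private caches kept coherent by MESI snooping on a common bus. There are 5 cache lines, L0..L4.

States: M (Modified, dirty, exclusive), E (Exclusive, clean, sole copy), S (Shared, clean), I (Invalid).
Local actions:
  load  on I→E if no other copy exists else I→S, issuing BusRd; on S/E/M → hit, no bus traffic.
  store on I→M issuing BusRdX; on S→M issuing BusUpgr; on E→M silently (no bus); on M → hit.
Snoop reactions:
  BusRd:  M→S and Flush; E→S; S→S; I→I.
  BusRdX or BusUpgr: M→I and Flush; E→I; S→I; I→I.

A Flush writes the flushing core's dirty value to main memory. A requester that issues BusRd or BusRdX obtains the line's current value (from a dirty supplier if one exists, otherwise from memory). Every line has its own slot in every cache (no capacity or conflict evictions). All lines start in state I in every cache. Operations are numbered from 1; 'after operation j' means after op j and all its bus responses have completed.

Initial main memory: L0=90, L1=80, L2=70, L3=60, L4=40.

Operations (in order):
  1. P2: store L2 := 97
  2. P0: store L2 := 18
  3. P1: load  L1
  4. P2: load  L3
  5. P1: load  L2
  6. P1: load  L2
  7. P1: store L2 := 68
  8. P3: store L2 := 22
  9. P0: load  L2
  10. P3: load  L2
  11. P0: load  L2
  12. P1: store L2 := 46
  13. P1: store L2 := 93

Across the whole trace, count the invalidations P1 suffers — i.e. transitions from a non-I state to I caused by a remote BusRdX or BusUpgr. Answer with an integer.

invalidations = 1

[1] P2: store L2 := 97 | P0:I, P1:I, P2:M(97), P3:I | bus: BusRdX
[2] P0: store L2 := 18 | P0:M(18), P1:I, P2:I, P3:I | bus: BusRdX,Flush
[3] P1: load  L1 | P0:I, P1:E(80), P2:I, P3:I | bus: BusRd
[4] P2: load  L3 | P0:I, P1:I, P2:E(60), P3:I | bus: BusRd
[5] P1: load  L2 | P0:S(18), P1:S(18), P2:I, P3:I | bus: BusRd,Flush
[6] P1: load  L2 | P0:S(18), P1:S(18), P2:I, P3:I | bus: none
[7] P1: store L2 := 68 | P0:I, P1:M(68), P2:I, P3:I | bus: BusUpgr
[8] P3: store L2 := 22 | P0:I, P1:I, P2:I, P3:M(22) | bus: BusRdX,Flush
[9] P0: load  L2 | P0:S(22), P1:I, P2:I, P3:S(22) | bus: BusRd,Flush
[10] P3: load  L2 | P0:S(22), P1:I, P2:I, P3:S(22) | bus: none
[11] P0: load  L2 | P0:S(22), P1:I, P2:I, P3:S(22) | bus: none
[12] P1: store L2 := 46 | P0:I, P1:M(46), P2:I, P3:I | bus: BusRdX
[13] P1: store L2 := 93 | P0:I, P1:M(93), P2:I, P3:I | bus: none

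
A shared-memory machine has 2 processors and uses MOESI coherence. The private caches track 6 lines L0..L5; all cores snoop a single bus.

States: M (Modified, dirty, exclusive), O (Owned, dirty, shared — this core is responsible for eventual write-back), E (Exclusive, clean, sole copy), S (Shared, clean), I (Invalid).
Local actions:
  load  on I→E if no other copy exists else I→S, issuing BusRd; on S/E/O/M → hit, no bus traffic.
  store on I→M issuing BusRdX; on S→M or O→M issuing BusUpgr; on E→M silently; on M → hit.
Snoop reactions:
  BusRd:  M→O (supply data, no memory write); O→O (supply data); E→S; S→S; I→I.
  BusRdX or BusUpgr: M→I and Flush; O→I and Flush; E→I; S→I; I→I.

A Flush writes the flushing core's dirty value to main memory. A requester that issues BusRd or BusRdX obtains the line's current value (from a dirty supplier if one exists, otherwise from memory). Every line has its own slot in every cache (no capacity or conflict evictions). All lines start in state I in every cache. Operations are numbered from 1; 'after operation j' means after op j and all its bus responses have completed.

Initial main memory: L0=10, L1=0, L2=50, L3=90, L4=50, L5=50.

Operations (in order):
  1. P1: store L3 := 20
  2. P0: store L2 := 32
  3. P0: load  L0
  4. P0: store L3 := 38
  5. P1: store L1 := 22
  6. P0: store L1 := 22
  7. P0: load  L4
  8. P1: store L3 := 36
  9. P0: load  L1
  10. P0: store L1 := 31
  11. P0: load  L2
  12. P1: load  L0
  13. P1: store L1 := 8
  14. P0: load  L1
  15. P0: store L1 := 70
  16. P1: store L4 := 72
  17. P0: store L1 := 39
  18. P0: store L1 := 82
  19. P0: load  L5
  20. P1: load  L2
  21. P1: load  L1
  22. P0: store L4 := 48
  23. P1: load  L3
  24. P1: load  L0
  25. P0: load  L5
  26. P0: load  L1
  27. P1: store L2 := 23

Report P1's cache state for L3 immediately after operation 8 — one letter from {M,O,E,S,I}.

step 1: P1: store L3 := 20  ⟶  IM  (L3)  txn=BusRdX  M[L3]=90
step 2: P0: store L2 := 32  ⟶  MI  (L2)  txn=BusRdX  M[L2]=50
step 3: P0: load  L0  ⟶  EI  (L0)  txn=BusRd  M[L0]=10
step 4: P0: store L3 := 38  ⟶  MI  (L3)  txn=BusRdX+Flush  M[L3]=20
step 5: P1: store L1 := 22  ⟶  IM  (L1)  txn=BusRdX  M[L1]=0
step 6: P0: store L1 := 22  ⟶  MI  (L1)  txn=BusRdX+Flush  M[L1]=22
step 7: P0: load  L4  ⟶  EI  (L4)  txn=BusRd  M[L4]=50
step 8: P1: store L3 := 36  ⟶  IM  (L3)  txn=BusRdX+Flush  M[L3]=38
step 9: P0: load  L1  ⟶  MI  (L1)  txn=∅  M[L1]=22
step 10: P0: store L1 := 31  ⟶  MI  (L1)  txn=∅  M[L1]=22
step 11: P0: load  L2  ⟶  MI  (L2)  txn=∅  M[L2]=50
step 12: P1: load  L0  ⟶  SS  (L0)  txn=BusRd  M[L0]=10
step 13: P1: store L1 := 8  ⟶  IM  (L1)  txn=BusRdX+Flush  M[L1]=31
step 14: P0: load  L1  ⟶  SO  (L1)  txn=BusRd  M[L1]=31
step 15: P0: store L1 := 70  ⟶  MI  (L1)  txn=BusUpgr+Flush  M[L1]=8
step 16: P1: store L4 := 72  ⟶  IM  (L4)  txn=BusRdX  M[L4]=50
step 17: P0: store L1 := 39  ⟶  MI  (L1)  txn=∅  M[L1]=8
step 18: P0: store L1 := 82  ⟶  MI  (L1)  txn=∅  M[L1]=8
step 19: P0: load  L5  ⟶  EI  (L5)  txn=BusRd  M[L5]=50
step 20: P1: load  L2  ⟶  OS  (L2)  txn=BusRd  M[L2]=50
step 21: P1: load  L1  ⟶  OS  (L1)  txn=BusRd  M[L1]=8
step 22: P0: store L4 := 48  ⟶  MI  (L4)  txn=BusRdX+Flush  M[L4]=72
step 23: P1: load  L3  ⟶  IM  (L3)  txn=∅  M[L3]=38
step 24: P1: load  L0  ⟶  SS  (L0)  txn=∅  M[L0]=10
step 25: P0: load  L5  ⟶  EI  (L5)  txn=∅  M[L5]=50
step 26: P0: load  L1  ⟶  OS  (L1)  txn=∅  M[L1]=8
step 27: P1: store L2 := 23  ⟶  IM  (L2)  txn=BusUpgr+Flush  M[L2]=32

state = M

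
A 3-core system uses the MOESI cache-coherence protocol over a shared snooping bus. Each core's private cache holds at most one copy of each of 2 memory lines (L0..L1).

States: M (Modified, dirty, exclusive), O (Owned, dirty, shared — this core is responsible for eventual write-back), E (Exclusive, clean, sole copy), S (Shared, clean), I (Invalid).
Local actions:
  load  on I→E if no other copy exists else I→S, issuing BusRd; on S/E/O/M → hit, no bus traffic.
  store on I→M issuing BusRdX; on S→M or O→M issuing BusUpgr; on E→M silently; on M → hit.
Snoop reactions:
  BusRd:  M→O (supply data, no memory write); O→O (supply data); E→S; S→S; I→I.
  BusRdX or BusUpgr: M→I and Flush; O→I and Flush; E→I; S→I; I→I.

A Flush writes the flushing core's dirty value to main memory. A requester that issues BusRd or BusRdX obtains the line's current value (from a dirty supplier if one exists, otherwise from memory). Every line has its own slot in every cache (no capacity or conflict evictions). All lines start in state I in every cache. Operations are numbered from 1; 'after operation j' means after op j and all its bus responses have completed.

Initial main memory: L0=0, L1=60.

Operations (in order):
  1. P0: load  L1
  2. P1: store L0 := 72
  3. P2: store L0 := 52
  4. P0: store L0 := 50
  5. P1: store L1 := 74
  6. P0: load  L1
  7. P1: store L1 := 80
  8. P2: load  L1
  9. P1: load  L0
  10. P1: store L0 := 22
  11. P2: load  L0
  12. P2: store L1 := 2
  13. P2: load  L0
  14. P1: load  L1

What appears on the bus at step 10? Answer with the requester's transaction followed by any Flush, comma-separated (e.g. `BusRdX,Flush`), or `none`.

bus = BusUpgr,Flush

step 1: P0: load  L1  ⟶  EII  (L1)  txn=BusRd  M[L1]=60
step 2: P1: store L0 := 72  ⟶  IMI  (L0)  txn=BusRdX  M[L0]=0
step 3: P2: store L0 := 52  ⟶  IIM  (L0)  txn=BusRdX+Flush  M[L0]=72
step 4: P0: store L0 := 50  ⟶  MII  (L0)  txn=BusRdX+Flush  M[L0]=52
step 5: P1: store L1 := 74  ⟶  IMI  (L1)  txn=BusRdX  M[L1]=60
step 6: P0: load  L1  ⟶  SOI  (L1)  txn=BusRd  M[L1]=60
step 7: P1: store L1 := 80  ⟶  IMI  (L1)  txn=BusUpgr  M[L1]=60
step 8: P2: load  L1  ⟶  IOS  (L1)  txn=BusRd  M[L1]=60
step 9: P1: load  L0  ⟶  OSI  (L0)  txn=BusRd  M[L0]=52
step 10: P1: store L0 := 22  ⟶  IMI  (L0)  txn=BusUpgr+Flush  M[L0]=50
step 11: P2: load  L0  ⟶  IOS  (L0)  txn=BusRd  M[L0]=50
step 12: P2: store L1 := 2  ⟶  IIM  (L1)  txn=BusUpgr+Flush  M[L1]=80
step 13: P2: load  L0  ⟶  IOS  (L0)  txn=∅  M[L0]=50
step 14: P1: load  L1  ⟶  ISO  (L1)  txn=BusRd  M[L1]=80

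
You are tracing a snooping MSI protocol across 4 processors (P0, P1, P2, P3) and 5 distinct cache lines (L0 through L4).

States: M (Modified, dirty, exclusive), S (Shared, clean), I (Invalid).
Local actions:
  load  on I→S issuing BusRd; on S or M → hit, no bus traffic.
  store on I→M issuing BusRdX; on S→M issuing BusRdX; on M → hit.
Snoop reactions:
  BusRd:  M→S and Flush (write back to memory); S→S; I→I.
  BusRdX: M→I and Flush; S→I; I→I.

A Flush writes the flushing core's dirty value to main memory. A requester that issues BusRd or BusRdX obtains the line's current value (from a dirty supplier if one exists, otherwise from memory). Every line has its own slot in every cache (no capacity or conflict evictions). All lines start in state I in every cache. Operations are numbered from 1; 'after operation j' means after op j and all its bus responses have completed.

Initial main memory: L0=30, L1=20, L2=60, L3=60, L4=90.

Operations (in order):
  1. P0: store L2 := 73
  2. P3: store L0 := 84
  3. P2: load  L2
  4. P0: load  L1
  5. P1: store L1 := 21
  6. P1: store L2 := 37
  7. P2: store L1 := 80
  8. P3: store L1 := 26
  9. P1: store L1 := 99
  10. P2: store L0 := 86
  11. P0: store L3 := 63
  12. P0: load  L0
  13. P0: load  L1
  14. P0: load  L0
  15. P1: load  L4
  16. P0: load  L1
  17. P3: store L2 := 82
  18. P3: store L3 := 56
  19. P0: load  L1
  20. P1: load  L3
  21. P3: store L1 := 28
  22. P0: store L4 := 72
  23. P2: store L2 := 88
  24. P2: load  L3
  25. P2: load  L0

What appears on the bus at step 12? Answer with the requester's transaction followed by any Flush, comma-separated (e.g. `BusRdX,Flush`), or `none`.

  op1 P0: store L2 := 73 → M/I/I/I on L2; bus BusRdX; mem=60
  op2 P3: store L0 := 84 → I/I/I/M on L0; bus BusRdX; mem=30
  op3 P2: load  L2 → S/I/S/I on L2; bus BusRd Flush; mem=73
  op4 P0: load  L1 → S/I/I/I on L1; bus BusRd; mem=20
  op5 P1: store L1 := 21 → I/M/I/I on L1; bus BusRdX; mem=20
  op6 P1: store L2 := 37 → I/M/I/I on L2; bus BusRdX; mem=73
  op7 P2: store L1 := 80 → I/I/M/I on L1; bus BusRdX Flush; mem=21
  op8 P3: store L1 := 26 → I/I/I/M on L1; bus BusRdX Flush; mem=80
  op9 P1: store L1 := 99 → I/M/I/I on L1; bus BusRdX Flush; mem=26
  op10 P2: store L0 := 86 → I/I/M/I on L0; bus BusRdX Flush; mem=84
  op11 P0: store L3 := 63 → M/I/I/I on L3; bus BusRdX; mem=60
  op12 P0: load  L0 → S/I/S/I on L0; bus BusRd Flush; mem=86
  op13 P0: load  L1 → S/S/I/I on L1; bus BusRd Flush; mem=99
  op14 P0: load  L0 → S/I/S/I on L0; bus (none); mem=86
  op15 P1: load  L4 → I/S/I/I on L4; bus BusRd; mem=90
  op16 P0: load  L1 → S/S/I/I on L1; bus (none); mem=99
  op17 P3: store L2 := 82 → I/I/I/M on L2; bus BusRdX Flush; mem=37
  op18 P3: store L3 := 56 → I/I/I/M on L3; bus BusRdX Flush; mem=63
  op19 P0: load  L1 → S/S/I/I on L1; bus (none); mem=99
  op20 P1: load  L3 → I/S/I/S on L3; bus BusRd Flush; mem=56
  op21 P3: store L1 := 28 → I/I/I/M on L1; bus BusRdX; mem=99
  op22 P0: store L4 := 72 → M/I/I/I on L4; bus BusRdX; mem=90
  op23 P2: store L2 := 88 → I/I/M/I on L2; bus BusRdX Flush; mem=82
  op24 P2: load  L3 → I/S/S/S on L3; bus BusRd; mem=56
  op25 P2: load  L0 → S/I/S/I on L0; bus (none); mem=86

bus = BusRd,Flush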